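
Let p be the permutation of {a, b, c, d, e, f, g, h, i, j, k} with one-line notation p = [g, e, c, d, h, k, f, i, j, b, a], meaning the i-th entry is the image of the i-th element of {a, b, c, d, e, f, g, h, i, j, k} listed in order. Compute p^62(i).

Tracing i → j → … returns to i after 5 steps, so i lies in a 5-cycle (b e h i j).
Powers repeat with period 5 on this cycle, and 62 mod 5 = 2, so p^62(i) = p^2(i).
Stepping 2 places around the cycle: i → j → b.

b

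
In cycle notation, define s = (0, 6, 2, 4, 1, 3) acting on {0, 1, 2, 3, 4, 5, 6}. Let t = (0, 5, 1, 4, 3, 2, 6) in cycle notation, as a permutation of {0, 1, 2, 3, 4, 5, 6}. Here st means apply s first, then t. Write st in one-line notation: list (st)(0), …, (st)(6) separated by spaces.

(st)(x) = t(s(x)). Computing each image: t(s(0)) = t(6) = 0, t(s(1)) = t(3) = 2, t(s(2)) = t(4) = 3, t(s(3)) = t(0) = 5, t(s(4)) = t(1) = 4, t(s(5)) = t(5) = 1, t(s(6)) = t(2) = 6.
Hence st = [0 2 3 5 4 1 6].

0 2 3 5 4 1 6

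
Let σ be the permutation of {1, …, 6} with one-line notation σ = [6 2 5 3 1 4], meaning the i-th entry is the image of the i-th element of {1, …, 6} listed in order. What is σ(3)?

3 is element number 3 of the domain, and entry number 3 of the one-line form is 5, so σ(3) = 5.

5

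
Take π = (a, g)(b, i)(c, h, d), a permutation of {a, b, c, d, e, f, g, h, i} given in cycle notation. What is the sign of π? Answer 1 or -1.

The cycle lengths are 3, 2, 2, 1, 1.
A cycle of length ℓ contributes ℓ−1 transpositions, so π is a product of 2 + 1 + 1 = 4 transpositions — even.

1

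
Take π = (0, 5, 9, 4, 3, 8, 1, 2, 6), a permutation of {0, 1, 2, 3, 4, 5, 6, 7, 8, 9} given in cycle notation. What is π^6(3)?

3 lies in the 9-cycle (0, 5, 9, 4, 3, 8, 1, 2, 6).
Stepping 6 places around the cycle: 3 → 8 → 1 → 2 → 6 → 0 → 5.

5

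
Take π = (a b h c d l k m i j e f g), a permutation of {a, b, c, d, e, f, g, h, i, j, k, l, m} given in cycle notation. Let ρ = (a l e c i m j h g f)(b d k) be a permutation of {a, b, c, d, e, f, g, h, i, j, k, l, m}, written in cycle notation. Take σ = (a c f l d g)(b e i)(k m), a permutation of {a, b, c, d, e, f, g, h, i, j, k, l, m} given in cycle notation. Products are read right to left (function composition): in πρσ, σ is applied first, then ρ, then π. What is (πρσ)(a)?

j

(πρσ)(a) = π(ρ(σ(a))). σ(a) = c, then ρ(c) = i, then π(i) = j, so the result is j.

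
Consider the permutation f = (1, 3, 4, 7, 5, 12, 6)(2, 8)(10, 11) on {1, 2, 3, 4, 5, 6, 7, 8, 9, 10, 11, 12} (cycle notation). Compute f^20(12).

5

12 lies in the 7-cycle (1, 3, 4, 7, 5, 12, 6).
Since the cycle has length 7, f^20 acts on it the same as f^6 (20 mod 7 = 6).
Stepping 6 places around the cycle: 12 → 6 → 1 → 3 → 4 → 7 → 5.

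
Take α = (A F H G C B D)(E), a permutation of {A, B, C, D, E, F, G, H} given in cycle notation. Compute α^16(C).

D

C lies in the 7-cycle (A F H G C B D).
On a 7-cycle, α^7 is the identity, so α^16 = α^2 there (16 ≡ 2 mod 7).
Stepping 2 places around the cycle: C → B → D.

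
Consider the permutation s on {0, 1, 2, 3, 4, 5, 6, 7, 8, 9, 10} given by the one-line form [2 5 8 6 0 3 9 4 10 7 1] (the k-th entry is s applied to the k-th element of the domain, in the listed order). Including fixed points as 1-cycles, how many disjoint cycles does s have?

The cycle decomposition is (0 2 8 10 1 5 3 6 9 7 4), which has 1 cycle (counting 1-cycles).

1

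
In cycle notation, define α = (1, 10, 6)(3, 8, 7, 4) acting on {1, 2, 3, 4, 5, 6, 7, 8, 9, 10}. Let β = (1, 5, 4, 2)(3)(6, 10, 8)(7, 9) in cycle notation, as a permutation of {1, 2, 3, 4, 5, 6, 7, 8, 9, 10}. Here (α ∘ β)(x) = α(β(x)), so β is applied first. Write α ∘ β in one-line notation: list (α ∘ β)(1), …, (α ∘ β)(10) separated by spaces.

For each element, apply β then α: 1 → 5 → 5; 2 → 1 → 10; 3 → 3 → 8; 4 → 2 → 2; 5 → 4 → 3; 6 → 10 → 6; 7 → 9 → 9; 8 → 6 → 1; 9 → 7 → 4; 10 → 8 → 7.
So α ∘ β in one-line form is 5 10 8 2 3 6 9 1 4 7.

5 10 8 2 3 6 9 1 4 7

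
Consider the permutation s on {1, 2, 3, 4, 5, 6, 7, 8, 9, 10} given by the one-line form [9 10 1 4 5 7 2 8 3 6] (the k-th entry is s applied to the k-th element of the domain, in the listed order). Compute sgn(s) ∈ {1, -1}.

-1

In disjoint-cycle form the cycle lengths are 4, 3, 1, 1, 1.
A cycle of length ℓ contributes ℓ−1 transpositions, so s is a product of 3 + 2 = 5 transpositions — odd.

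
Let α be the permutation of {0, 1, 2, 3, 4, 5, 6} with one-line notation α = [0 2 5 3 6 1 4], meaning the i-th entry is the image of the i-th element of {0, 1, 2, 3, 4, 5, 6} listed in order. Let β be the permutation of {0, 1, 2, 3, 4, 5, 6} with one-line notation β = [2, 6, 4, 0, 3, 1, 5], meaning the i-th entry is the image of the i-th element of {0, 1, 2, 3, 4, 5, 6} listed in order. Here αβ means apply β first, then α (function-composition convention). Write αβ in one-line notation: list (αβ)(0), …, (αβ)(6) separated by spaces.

(αβ)(x) = α(β(x)). Computing each image: α(β(0)) = α(2) = 5, α(β(1)) = α(6) = 4, α(β(2)) = α(4) = 6, α(β(3)) = α(0) = 0, α(β(4)) = α(3) = 3, α(β(5)) = α(1) = 2, α(β(6)) = α(5) = 1.
Hence αβ = [5 4 6 0 3 2 1].

5 4 6 0 3 2 1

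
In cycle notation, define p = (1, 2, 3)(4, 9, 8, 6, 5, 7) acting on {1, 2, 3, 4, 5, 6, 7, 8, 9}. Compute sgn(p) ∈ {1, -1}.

The cycle lengths are 6, 3.
A cycle is odd iff its length is even; p has 1 even-length cycle, so sgn(p) = (−1)^1 and p is odd.

-1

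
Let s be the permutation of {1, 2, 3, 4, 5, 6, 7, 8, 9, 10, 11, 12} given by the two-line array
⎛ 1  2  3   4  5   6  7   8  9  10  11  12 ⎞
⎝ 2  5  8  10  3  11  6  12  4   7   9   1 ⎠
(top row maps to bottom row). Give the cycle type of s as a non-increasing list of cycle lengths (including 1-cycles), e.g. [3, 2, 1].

The disjoint cycles are (1 2 5 3 8 12)(4 10 7 6 11 9), with lengths 6, 6 in non-increasing order.

[6, 6]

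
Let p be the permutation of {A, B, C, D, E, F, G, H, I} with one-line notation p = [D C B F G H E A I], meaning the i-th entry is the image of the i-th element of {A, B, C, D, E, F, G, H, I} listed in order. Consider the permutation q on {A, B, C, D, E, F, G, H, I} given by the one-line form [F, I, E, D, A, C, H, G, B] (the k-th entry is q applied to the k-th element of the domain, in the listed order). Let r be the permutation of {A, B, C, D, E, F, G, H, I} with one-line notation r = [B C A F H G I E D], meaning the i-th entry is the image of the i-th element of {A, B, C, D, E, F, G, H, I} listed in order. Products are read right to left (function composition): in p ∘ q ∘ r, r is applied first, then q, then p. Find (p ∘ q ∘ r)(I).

F

Apply the permutations in order: r(I) = D, then q(D) = D, then p(D) = F. So (p ∘ q ∘ r)(I) = F.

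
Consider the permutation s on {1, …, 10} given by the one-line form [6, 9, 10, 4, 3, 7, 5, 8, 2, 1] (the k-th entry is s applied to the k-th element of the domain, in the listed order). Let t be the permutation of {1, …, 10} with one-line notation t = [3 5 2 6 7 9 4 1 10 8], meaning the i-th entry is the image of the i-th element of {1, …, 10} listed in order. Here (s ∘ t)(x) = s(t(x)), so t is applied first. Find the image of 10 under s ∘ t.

8

First apply t: t(10) = 8, then s(8) = 8. Thus (s ∘ t)(10) = 8.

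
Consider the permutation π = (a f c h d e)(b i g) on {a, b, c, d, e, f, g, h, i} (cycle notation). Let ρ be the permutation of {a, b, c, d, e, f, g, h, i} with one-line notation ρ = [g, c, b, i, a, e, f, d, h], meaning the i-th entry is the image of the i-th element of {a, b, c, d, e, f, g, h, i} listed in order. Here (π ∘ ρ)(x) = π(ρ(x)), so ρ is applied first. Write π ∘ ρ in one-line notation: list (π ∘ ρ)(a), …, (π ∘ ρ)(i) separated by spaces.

b h i g f a c e d

Chase each element through ρ then π: a → g → b; b → c → h; c → b → i; d → i → g; e → a → f; f → e → a; g → f → c; h → d → e; i → h → d.
Collecting the images, π ∘ ρ = [b h i g f a c e d].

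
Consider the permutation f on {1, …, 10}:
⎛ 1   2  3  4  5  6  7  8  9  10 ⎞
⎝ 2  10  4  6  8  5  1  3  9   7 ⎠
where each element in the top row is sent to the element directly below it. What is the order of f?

Writing f as disjoint cycles, the cycle lengths are 5, 4, 1.
The order of f is the least common multiple of its cycle lengths: lcm(5, 4) = 20.

20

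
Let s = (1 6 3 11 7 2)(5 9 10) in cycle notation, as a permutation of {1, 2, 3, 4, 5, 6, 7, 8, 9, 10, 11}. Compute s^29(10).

10 lies in the 3-cycle (5 9 10).
Since the cycle has length 3, s^29 acts on it the same as s^2 (29 mod 3 = 2).
Stepping 2 places around the cycle: 10 → 5 → 9.

9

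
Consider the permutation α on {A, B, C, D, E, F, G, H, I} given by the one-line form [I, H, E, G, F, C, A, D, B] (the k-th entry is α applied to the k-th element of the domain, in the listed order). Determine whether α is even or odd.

odd

In disjoint-cycle form the cycle lengths are 6, 3.
A cycle is odd iff its length is even; α has 1 even-length cycle, so sgn(α) = (−1)^1 and α is odd.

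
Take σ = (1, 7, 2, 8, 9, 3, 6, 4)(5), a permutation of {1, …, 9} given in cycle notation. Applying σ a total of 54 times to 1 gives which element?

6

1 lies in the 8-cycle (1, 7, 2, 8, 9, 3, 6, 4).
Powers repeat with period 8 on this cycle, and 54 mod 8 = 6, so σ^54(1) = σ^6(1).
Stepping 6 places around the cycle: 1 → 7 → 2 → 8 → 9 → 3 → 6.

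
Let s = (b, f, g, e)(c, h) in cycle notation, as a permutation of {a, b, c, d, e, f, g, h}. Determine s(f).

g

Within (b, f, g, e), f ↦ g.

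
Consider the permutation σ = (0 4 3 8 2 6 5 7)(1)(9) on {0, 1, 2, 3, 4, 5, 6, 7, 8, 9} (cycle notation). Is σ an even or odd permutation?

odd

The cycle lengths are 8, 1, 1.
A cycle is odd iff its length is even; σ has 1 even-length cycle, so sgn(σ) = (−1)^1 and σ is odd.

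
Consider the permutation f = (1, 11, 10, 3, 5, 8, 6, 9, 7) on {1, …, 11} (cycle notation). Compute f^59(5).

1

5 lies in the 9-cycle (1, 11, 10, 3, 5, 8, 6, 9, 7).
On a 9-cycle, f^9 is the identity, so f^59 = f^5 there (59 ≡ 5 mod 9).
Advancing 5 steps from 5: 5 → 8 → 6 → 9 → 7 → 1.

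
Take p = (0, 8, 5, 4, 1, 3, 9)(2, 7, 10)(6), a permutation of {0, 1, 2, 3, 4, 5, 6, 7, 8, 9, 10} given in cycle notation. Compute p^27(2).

2 lies in the 3-cycle (2, 7, 10).
Powers repeat with period 3 on this cycle, and 27 mod 3 = 0, so p^27(2) = p^0(2).
So p^27(2) = 2.

2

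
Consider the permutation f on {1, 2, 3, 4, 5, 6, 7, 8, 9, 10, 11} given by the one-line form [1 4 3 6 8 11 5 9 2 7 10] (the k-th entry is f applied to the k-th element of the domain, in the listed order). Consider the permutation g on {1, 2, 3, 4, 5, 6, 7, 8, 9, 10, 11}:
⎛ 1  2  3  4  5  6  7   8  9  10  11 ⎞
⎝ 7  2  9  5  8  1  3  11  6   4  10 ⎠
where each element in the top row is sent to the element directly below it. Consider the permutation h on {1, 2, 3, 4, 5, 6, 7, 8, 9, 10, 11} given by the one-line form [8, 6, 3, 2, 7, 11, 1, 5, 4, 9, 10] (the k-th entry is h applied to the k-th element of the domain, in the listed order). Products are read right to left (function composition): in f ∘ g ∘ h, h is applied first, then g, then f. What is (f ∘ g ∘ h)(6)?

7

Apply the permutations in order: h(6) = 11, then g(11) = 10, then f(10) = 7. So (f ∘ g ∘ h)(6) = 7.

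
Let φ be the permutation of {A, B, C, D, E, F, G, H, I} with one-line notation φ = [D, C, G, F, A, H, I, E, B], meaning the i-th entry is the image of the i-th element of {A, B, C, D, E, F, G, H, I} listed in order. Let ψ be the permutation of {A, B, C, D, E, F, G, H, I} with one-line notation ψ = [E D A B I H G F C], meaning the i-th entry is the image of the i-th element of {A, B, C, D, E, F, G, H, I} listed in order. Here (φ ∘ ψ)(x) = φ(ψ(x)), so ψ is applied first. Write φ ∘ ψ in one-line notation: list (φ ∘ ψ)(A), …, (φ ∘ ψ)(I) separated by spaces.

(φ ∘ ψ)(x) = φ(ψ(x)). Computing each image: φ(ψ(A)) = φ(E) = A, φ(ψ(B)) = φ(D) = F, φ(ψ(C)) = φ(A) = D, φ(ψ(D)) = φ(B) = C, φ(ψ(E)) = φ(I) = B, φ(ψ(F)) = φ(H) = E, φ(ψ(G)) = φ(G) = I, φ(ψ(H)) = φ(F) = H, φ(ψ(I)) = φ(C) = G.
Hence φ ∘ ψ = [A F D C B E I H G].

A F D C B E I H G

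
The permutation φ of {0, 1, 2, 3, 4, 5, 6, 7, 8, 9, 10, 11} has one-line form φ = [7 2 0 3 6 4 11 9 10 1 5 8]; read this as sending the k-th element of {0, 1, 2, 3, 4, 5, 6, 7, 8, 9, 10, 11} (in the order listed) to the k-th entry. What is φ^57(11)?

Tracing 11 → 8 → … returns to 11 after 6 steps, so 11 lies in a 6-cycle (4, 6, 11, 8, 10, 5).
On a 6-cycle, φ^6 is the identity, so φ^57 = φ^3 there (57 ≡ 3 mod 6).
Advancing 3 steps from 11: 11 → 8 → 10 → 5.

5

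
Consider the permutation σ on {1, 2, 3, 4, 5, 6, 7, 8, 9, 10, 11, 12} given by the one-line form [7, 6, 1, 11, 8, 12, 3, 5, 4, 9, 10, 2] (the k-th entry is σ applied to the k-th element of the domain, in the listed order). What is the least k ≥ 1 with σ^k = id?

The disjoint-cycle form of σ has cycle lengths 4, 3, 3, 2.
Since disjoint cycles commute, ord(σ) = lcm(4, 3, 3, 2) = 12.

12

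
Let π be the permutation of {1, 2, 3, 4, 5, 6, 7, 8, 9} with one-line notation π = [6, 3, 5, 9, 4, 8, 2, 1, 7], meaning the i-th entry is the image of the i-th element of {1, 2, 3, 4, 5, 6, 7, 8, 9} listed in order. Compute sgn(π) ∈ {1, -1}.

In disjoint-cycle form the cycle lengths are 6, 3.
A cycle is odd iff its length is even; π has 1 even-length cycle, so sgn(π) = (−1)^1 and π is odd.

-1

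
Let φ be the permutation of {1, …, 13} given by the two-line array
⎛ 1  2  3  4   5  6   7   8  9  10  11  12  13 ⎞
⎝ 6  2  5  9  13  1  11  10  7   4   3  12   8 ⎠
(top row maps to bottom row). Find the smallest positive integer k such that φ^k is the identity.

18

Writing φ as disjoint cycles, the cycle lengths are 9, 2, 1, 1.
Since disjoint cycles commute, ord(φ) = lcm(9, 2) = 18.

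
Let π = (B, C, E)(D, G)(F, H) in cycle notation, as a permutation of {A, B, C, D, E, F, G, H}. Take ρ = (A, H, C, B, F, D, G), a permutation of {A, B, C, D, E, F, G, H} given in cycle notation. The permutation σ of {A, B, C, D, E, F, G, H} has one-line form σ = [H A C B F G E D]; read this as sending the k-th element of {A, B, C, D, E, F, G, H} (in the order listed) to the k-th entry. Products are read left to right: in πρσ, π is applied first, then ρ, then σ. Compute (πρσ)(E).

G

(πρσ)(E) = σ(ρ(π(E))). π(E) = B, then ρ(B) = F, then σ(F) = G, so the result is G.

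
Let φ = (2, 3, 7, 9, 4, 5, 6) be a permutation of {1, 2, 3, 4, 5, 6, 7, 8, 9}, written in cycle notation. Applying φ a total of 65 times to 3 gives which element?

3 lies in the 7-cycle (2, 3, 7, 9, 4, 5, 6).
On a 7-cycle, φ^7 is the identity, so φ^65 = φ^2 there (65 ≡ 2 mod 7).
Stepping 2 places around the cycle: 3 → 7 → 9.

9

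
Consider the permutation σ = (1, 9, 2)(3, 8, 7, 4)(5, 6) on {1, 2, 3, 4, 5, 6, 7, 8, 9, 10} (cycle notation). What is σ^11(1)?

2

1 lies in the 3-cycle (1, 9, 2).
Since the cycle has length 3, σ^11 acts on it the same as σ^2 (11 mod 3 = 2).
Stepping 2 places around the cycle: 1 → 9 → 2.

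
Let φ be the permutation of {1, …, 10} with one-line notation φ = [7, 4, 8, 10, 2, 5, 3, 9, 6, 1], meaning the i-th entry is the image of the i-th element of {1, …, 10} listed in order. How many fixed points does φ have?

0

No element satisfies φ(x) = x, so there are 0 fixed points.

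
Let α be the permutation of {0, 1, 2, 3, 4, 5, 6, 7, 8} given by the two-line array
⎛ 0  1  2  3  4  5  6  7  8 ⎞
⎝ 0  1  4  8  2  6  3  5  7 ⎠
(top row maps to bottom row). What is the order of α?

10

Decomposing into disjoint cycles gives cycle lengths 5, 2, 1, 1.
Since disjoint cycles commute, ord(α) = lcm(5, 2) = 10.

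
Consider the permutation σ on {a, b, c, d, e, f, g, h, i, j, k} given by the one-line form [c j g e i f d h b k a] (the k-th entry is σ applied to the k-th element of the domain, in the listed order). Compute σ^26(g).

Tracing g → d → … returns to g after 9 steps, so g lies in a 9-cycle (a c g d e i b j k).
On a 9-cycle, σ^9 is the identity, so σ^26 = σ^8 there (26 ≡ 8 mod 9).
Advancing 8 steps from g: g → d → e → i → b → j → k → a → c.

c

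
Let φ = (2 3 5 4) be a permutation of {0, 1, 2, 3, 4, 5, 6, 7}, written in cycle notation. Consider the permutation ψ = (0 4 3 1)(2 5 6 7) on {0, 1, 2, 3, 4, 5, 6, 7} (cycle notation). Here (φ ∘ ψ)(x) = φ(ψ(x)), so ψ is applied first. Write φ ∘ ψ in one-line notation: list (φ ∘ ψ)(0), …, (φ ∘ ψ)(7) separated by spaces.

(φ ∘ ψ)(x) = φ(ψ(x)). Computing each image: φ(ψ(0)) = φ(4) = 2, φ(ψ(1)) = φ(0) = 0, φ(ψ(2)) = φ(5) = 4, φ(ψ(3)) = φ(1) = 1, φ(ψ(4)) = φ(3) = 5, φ(ψ(5)) = φ(6) = 6, φ(ψ(6)) = φ(7) = 7, φ(ψ(7)) = φ(2) = 3.
Hence φ ∘ ψ = [2 0 4 1 5 6 7 3].

2 0 4 1 5 6 7 3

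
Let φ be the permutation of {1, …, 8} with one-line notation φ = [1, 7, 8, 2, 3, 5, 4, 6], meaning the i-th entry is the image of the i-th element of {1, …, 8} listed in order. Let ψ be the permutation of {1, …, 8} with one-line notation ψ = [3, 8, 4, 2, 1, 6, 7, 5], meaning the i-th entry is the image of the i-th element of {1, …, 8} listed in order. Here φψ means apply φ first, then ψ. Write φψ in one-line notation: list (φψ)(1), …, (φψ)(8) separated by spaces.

3 7 5 8 4 1 2 6

(φψ)(x) = ψ(φ(x)). Computing each image: ψ(φ(1)) = ψ(1) = 3, ψ(φ(2)) = ψ(7) = 7, ψ(φ(3)) = ψ(8) = 5, ψ(φ(4)) = ψ(2) = 8, ψ(φ(5)) = ψ(3) = 4, ψ(φ(6)) = ψ(5) = 1, ψ(φ(7)) = ψ(4) = 2, ψ(φ(8)) = ψ(6) = 6.
Hence φψ = [3 7 5 8 4 1 2 6].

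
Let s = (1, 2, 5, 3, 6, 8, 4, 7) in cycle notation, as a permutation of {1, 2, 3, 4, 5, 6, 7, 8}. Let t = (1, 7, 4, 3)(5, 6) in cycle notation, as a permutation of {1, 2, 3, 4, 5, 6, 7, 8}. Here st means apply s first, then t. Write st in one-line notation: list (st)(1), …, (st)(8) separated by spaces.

2 6 5 4 1 8 7 3

Chase each element through s then t: 1 → 2 → 2; 2 → 5 → 6; 3 → 6 → 5; 4 → 7 → 4; 5 → 3 → 1; 6 → 8 → 8; 7 → 1 → 7; 8 → 4 → 3.
So st in one-line form is 2 6 5 4 1 8 7 3.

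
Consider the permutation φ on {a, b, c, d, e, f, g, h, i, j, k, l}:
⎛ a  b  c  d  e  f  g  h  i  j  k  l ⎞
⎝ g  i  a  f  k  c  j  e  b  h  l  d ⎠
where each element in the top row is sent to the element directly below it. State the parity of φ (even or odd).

In disjoint-cycle form the cycle lengths are 10, 2.
A cycle of length ℓ contributes ℓ−1 transpositions, so φ is a product of 9 + 1 = 10 transpositions — even.

even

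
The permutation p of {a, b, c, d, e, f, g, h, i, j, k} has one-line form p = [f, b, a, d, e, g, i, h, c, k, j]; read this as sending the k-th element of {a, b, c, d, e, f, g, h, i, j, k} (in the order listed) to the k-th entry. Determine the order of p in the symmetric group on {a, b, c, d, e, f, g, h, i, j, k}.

10

The disjoint-cycle form of p has cycle lengths 5, 2, 1, 1, 1, 1.
The order of p is the least common multiple of its cycle lengths: lcm(5, 2) = 10.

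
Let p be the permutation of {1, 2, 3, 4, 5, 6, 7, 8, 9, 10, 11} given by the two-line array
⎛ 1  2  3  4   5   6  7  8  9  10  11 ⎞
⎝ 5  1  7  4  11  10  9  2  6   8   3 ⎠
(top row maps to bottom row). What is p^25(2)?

7

Tracing 2 → 1 → … returns to 2 after 10 steps, so 2 lies in a 10-cycle (1, 5, 11, 3, 7, 9, 6, 10, 8, 2).
Since the cycle has length 10, p^25 acts on it the same as p^5 (25 mod 10 = 5).
Advancing 5 steps from 2: 2 → 1 → 5 → 11 → 3 → 7.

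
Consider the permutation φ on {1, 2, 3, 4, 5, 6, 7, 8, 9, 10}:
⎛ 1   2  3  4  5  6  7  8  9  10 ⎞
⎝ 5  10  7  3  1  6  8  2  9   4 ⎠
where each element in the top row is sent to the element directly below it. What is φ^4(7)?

4

Tracing 7 → 8 → … returns to 7 after 6 steps, so 7 lies in a 6-cycle (2, 10, 4, 3, 7, 8).
Advancing 4 steps from 7: 7 → 8 → 2 → 10 → 4.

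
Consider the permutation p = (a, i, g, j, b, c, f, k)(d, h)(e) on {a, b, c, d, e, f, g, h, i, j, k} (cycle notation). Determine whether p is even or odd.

even

The cycle lengths are 8, 2, 1.
A cycle is odd iff its length is even; p has 2 even-length cycles, so sgn(p) = (−1)^2 and p is even.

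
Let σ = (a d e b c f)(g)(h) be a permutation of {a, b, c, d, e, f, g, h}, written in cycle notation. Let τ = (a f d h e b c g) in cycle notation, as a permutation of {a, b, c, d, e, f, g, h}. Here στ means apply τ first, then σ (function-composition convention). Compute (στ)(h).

b

First apply τ: τ(h) = e, then σ(e) = b. Thus (στ)(h) = b.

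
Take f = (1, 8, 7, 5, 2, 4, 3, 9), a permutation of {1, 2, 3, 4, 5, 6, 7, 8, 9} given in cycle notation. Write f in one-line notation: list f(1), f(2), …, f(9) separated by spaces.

8 4 9 3 2 6 5 7 1

Reading each image from the cycles: 1↦8, 2↦4, 3↦9, 4↦3, 5↦2, 6↦6, 7↦5, 8↦7, 9↦1.
So the one-line form is 8 4 9 3 2 6 5 7 1.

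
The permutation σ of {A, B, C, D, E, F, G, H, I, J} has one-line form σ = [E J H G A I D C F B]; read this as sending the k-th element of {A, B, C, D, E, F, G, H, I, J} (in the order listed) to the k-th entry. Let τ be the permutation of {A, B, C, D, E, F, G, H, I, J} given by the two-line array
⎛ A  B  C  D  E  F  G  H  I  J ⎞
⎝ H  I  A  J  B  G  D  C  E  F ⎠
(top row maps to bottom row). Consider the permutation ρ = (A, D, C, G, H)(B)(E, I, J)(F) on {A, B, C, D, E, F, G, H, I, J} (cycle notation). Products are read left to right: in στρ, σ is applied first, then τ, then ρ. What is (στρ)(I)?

H

(στρ)(I) = ρ(τ(σ(I))). σ(I) = F, then τ(F) = G, then ρ(G) = H, so the result is H.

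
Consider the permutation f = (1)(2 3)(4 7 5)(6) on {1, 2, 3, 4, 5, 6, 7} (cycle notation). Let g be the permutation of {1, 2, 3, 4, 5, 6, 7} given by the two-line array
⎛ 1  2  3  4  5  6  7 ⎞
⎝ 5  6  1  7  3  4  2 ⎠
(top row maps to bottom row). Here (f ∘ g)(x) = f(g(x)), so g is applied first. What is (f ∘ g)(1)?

4

g(1) = 5, then f(5) = 4; composing gives (f ∘ g)(1) = 4.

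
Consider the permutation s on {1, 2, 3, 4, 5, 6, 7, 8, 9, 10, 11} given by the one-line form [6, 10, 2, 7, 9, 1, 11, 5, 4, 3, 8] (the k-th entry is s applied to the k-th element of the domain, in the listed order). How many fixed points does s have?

0

No element satisfies s(x) = x, so there are 0 fixed points.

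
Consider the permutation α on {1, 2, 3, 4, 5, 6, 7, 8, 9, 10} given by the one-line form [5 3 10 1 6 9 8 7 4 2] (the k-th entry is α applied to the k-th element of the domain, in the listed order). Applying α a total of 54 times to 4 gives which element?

9

Tracing 4 → 1 → … returns to 4 after 5 steps, so 4 lies in a 5-cycle (1, 5, 6, 9, 4).
Since the cycle has length 5, α^54 acts on it the same as α^4 (54 mod 5 = 4).
Advancing 4 steps from 4: 4 → 1 → 5 → 6 → 9.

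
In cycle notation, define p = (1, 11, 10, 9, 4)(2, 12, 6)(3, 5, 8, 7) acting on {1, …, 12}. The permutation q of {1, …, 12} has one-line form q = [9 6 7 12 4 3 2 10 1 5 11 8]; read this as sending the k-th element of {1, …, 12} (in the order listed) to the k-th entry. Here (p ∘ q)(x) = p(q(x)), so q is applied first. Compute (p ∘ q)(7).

12

q(7) = 2, then p(2) = 12; composing gives (p ∘ q)(7) = 12.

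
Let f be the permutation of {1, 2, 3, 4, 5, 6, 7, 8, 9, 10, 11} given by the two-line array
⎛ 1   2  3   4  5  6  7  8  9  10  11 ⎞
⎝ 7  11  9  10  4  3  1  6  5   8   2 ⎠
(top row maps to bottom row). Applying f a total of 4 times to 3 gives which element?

10

Tracing 3 → 9 → … returns to 3 after 7 steps, so 3 lies in a 7-cycle (3 9 5 4 10 8 6).
Stepping 4 places around the cycle: 3 → 9 → 5 → 4 → 10.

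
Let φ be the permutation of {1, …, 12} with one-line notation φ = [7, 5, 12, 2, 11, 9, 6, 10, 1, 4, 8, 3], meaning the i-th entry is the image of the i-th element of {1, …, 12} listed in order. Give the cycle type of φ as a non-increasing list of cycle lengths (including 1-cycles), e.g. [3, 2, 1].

[6, 4, 2]

The disjoint cycles are (1, 7, 6, 9)(2, 5, 11, 8, 10, 4)(3, 12), with lengths 6, 4, 2 in non-increasing order.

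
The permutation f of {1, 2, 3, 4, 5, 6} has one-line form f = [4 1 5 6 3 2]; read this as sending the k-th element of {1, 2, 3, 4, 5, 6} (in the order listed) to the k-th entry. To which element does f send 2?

1

2 is element number 2 of the domain, and entry number 2 of the one-line form is 1, so f(2) = 1.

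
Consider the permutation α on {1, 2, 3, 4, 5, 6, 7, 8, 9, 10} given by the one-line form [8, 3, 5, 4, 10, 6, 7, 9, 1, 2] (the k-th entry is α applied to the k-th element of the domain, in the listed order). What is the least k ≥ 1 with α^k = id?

Writing α as disjoint cycles, the cycle lengths are 4, 3, 1, 1, 1.
The order is lcm(4, 3) = 12.

12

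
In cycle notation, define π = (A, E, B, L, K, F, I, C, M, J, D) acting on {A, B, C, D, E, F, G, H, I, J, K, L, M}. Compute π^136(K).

M

K lies in the 11-cycle (A, E, B, L, K, F, I, C, M, J, D).
Powers repeat with period 11 on this cycle, and 136 mod 11 = 4, so π^136(K) = π^4(K).
Advancing 4 steps from K: K → F → I → C → M.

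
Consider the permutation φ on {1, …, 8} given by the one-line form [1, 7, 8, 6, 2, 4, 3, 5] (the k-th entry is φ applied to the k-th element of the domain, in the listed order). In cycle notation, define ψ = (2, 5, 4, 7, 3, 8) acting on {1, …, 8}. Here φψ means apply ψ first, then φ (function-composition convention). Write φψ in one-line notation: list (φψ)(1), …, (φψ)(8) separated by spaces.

1 2 5 3 6 4 8 7

(φψ)(x) = φ(ψ(x)). Computing each image: φ(ψ(1)) = φ(1) = 1, φ(ψ(2)) = φ(5) = 2, φ(ψ(3)) = φ(8) = 5, φ(ψ(4)) = φ(7) = 3, φ(ψ(5)) = φ(4) = 6, φ(ψ(6)) = φ(6) = 4, φ(ψ(7)) = φ(3) = 8, φ(ψ(8)) = φ(2) = 7.
Hence φψ = [1 2 5 3 6 4 8 7].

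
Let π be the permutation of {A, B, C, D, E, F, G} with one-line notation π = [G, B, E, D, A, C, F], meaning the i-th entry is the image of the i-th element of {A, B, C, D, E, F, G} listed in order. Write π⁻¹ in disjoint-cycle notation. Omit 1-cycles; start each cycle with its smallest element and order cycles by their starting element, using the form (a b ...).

(A E C F G)

First write π in disjoint cycles: (A G F C E).
Reversing each cycle (and rotating so the smallest element leads) gives π⁻¹ = (A E C F G).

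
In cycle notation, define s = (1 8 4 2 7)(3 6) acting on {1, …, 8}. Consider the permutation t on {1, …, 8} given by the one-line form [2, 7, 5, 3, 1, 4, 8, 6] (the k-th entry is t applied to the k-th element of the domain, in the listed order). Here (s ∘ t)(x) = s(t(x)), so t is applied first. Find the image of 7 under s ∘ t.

4

t(7) = 8, then s(8) = 4; composing gives (s ∘ t)(7) = 4.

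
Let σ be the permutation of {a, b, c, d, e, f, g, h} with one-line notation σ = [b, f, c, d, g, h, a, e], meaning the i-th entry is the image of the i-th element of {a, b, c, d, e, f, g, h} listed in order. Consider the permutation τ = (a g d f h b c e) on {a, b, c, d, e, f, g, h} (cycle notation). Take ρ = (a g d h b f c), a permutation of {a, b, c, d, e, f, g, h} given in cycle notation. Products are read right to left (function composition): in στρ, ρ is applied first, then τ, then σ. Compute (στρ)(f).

Chase f: ρ(f) = c; τ(c) = e; σ(e) = g. Hence (στρ)(f) = g.

g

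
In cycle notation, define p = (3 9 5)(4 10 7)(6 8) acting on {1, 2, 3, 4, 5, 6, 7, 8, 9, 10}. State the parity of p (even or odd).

odd

The cycle lengths are 3, 3, 2, 1, 1.
A cycle of length ℓ contributes ℓ−1 transpositions, so p is a product of 2 + 2 + 1 = 5 transpositions — odd.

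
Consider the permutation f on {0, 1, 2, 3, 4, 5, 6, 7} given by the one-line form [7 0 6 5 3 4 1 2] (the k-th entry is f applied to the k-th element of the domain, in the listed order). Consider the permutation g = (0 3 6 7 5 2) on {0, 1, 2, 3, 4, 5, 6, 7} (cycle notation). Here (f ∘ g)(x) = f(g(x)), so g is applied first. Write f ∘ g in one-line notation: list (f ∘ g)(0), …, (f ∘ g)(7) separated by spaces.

5 0 7 1 3 6 2 4

For each element, apply g then f: 0 → 3 → 5; 1 → 1 → 0; 2 → 0 → 7; 3 → 6 → 1; 4 → 4 → 3; 5 → 2 → 6; 6 → 7 → 2; 7 → 5 → 4.
Collecting the images, f ∘ g = [5 0 7 1 3 6 2 4].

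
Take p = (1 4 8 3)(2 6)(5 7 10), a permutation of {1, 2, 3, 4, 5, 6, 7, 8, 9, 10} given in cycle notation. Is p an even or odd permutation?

even

The cycle lengths are 4, 3, 2, 1.
A cycle of length ℓ contributes ℓ−1 transpositions, so p is a product of 3 + 2 + 1 = 6 transpositions — even.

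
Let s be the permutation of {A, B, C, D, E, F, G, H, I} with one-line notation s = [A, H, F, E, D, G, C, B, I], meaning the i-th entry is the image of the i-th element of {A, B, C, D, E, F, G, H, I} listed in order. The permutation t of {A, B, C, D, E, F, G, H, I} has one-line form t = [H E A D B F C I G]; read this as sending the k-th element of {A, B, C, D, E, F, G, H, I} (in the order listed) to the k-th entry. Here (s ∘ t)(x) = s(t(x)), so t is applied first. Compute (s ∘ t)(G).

(s ∘ t)(G) = s(t(G)). t(G) = C, then s(C) = F. So (s ∘ t)(G) = F.

F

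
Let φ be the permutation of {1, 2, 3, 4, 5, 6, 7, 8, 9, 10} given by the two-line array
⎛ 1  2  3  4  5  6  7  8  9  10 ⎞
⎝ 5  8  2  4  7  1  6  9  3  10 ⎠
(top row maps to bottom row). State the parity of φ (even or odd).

In disjoint-cycle form the cycle lengths are 4, 4, 1, 1.
A cycle is odd iff its length is even; φ has 2 even-length cycles, so sgn(φ) = (−1)^2 and φ is even.

even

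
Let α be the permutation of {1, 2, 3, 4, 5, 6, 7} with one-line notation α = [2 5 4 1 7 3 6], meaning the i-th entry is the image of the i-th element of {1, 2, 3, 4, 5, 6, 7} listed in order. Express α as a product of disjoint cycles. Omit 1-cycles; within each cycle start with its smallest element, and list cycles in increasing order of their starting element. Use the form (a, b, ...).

(1, 2, 5, 7, 6, 3, 4)

Iterating α from 1 gives 1 → 2 → 5 → 7 → 6 → 3 → 4 → 1; that is the 7-cycle (1, 2, 5, 7, 6, 3, 4).
Continuing from each remaining unvisited element yields (1, 2, 5, 7, 6, 3, 4).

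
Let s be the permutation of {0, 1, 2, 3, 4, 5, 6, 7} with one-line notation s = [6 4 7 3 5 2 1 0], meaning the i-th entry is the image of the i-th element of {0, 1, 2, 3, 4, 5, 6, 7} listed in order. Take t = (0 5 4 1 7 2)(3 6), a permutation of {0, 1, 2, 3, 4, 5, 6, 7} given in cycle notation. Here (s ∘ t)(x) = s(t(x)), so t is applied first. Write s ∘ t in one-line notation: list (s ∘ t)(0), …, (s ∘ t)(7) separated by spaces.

For each element, apply t then s: 0 → 5 → 2; 1 → 7 → 0; 2 → 0 → 6; 3 → 6 → 1; 4 → 1 → 4; 5 → 4 → 5; 6 → 3 → 3; 7 → 2 → 7.
Collecting the images, s ∘ t = [2 0 6 1 4 5 3 7].

2 0 6 1 4 5 3 7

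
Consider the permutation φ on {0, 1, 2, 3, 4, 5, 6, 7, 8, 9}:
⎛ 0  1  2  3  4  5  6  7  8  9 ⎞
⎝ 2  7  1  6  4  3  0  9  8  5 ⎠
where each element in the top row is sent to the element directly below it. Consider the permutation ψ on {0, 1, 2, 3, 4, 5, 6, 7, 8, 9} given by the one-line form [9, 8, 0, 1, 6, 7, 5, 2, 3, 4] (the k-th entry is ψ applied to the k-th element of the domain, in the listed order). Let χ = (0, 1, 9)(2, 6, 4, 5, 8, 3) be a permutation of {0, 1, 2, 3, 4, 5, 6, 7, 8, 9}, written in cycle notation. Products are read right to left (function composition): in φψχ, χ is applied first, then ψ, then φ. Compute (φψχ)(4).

9

Chase 4: χ(4) = 5; ψ(5) = 7; φ(7) = 9. Hence (φψχ)(4) = 9.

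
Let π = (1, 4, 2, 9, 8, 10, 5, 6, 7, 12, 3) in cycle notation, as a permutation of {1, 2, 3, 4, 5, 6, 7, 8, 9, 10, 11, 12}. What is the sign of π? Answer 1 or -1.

The cycle lengths are 11, 1.
A cycle is odd iff its length is even; π has 0 even-length cycles, so sgn(π) = (−1)^0 and π is even.

1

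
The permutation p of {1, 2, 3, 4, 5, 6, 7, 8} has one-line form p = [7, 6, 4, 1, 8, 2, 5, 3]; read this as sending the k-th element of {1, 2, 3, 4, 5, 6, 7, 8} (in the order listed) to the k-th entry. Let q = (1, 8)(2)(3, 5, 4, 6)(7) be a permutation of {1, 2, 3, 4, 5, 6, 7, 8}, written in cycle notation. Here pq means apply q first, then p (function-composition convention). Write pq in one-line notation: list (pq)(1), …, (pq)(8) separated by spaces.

(pq)(x) = p(q(x)). Computing each image: p(q(1)) = p(8) = 3, p(q(2)) = p(2) = 6, p(q(3)) = p(5) = 8, p(q(4)) = p(6) = 2, p(q(5)) = p(4) = 1, p(q(6)) = p(3) = 4, p(q(7)) = p(7) = 5, p(q(8)) = p(1) = 7.
Hence pq = [3 6 8 2 1 4 5 7].

3 6 8 2 1 4 5 7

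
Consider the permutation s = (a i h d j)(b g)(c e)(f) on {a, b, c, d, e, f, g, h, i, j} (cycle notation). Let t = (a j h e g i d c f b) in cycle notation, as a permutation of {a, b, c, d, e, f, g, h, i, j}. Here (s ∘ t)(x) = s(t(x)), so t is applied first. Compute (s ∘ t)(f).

(s ∘ t)(f) = s(t(f)). t(f) = b, then s(b) = g. So (s ∘ t)(f) = g.

g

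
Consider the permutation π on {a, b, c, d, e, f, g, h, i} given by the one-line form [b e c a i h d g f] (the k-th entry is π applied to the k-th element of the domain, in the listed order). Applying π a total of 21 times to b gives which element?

g

Tracing b → e → … returns to b after 8 steps, so b lies in an 8-cycle (a b e i f h g d).
On an 8-cycle, π^8 is the identity, so π^21 = π^5 there (21 ≡ 5 mod 8).
Advancing 5 steps from b: b → e → i → f → h → g.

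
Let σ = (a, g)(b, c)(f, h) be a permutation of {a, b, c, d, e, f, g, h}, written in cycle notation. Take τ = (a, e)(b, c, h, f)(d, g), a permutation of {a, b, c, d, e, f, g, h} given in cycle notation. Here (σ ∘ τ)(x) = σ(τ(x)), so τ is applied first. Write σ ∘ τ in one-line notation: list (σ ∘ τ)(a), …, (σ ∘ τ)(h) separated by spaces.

(σ ∘ τ)(x) = σ(τ(x)). Computing each image: σ(τ(a)) = σ(e) = e, σ(τ(b)) = σ(c) = b, σ(τ(c)) = σ(h) = f, σ(τ(d)) = σ(g) = a, σ(τ(e)) = σ(a) = g, σ(τ(f)) = σ(b) = c, σ(τ(g)) = σ(d) = d, σ(τ(h)) = σ(f) = h.
Hence σ ∘ τ = [e b f a g c d h].

e b f a g c d h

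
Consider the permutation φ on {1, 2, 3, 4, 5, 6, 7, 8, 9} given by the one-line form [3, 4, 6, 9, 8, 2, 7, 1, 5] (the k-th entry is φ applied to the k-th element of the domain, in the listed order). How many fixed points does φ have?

1

The fixed points (elements with φ(x) = x) are {7}, so there is 1.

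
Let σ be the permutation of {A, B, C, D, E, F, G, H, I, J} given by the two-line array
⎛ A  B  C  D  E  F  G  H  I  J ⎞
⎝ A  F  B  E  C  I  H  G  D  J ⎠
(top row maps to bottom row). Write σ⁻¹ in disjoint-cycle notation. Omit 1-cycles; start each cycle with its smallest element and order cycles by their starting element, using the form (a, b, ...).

First write σ in disjoint cycles: (B, F, I, D, E, C)(G, H).
The inverse reverses every cycle; in canonical form, σ⁻¹ = (B, C, E, D, I, F)(G, H).

(B, C, E, D, I, F)(G, H)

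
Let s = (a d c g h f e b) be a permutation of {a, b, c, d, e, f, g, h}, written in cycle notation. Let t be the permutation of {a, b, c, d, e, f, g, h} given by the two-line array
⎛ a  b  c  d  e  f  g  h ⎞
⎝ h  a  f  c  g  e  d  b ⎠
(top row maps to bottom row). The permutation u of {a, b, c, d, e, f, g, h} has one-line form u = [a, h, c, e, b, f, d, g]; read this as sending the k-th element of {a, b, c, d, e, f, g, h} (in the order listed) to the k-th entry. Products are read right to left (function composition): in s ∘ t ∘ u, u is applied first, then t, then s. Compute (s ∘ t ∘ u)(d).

h

Apply the permutations in order: u(d) = e, then t(e) = g, then s(g) = h. So (s ∘ t ∘ u)(d) = h.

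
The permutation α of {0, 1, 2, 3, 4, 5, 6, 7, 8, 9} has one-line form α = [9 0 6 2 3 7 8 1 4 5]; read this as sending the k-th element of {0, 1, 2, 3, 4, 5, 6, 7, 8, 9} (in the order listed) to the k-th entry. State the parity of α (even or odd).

even

In disjoint-cycle form the cycle lengths are 5, 5.
A cycle of length ℓ contributes ℓ−1 transpositions, so α is a product of 4 + 4 = 8 transpositions — even.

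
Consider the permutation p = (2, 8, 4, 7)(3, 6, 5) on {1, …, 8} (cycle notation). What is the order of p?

The cycle type of p is (4, 3, 1).
Since disjoint cycles commute, ord(p) = lcm(4, 3) = 12.

12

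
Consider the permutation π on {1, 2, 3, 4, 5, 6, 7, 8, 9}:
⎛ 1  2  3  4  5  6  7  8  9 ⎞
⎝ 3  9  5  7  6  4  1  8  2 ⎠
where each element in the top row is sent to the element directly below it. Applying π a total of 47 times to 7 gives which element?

4

Tracing 7 → 1 → … returns to 7 after 6 steps, so 7 lies in a 6-cycle (1 3 5 6 4 7).
Powers repeat with period 6 on this cycle, and 47 mod 6 = 5, so π^47(7) = π^5(7).
Advancing 5 steps from 7: 7 → 1 → 3 → 5 → 6 → 4.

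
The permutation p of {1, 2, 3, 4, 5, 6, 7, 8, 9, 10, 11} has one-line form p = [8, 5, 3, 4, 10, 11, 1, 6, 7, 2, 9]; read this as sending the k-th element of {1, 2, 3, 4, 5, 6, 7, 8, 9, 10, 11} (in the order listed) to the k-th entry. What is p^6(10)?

10

Tracing 10 → 2 → … returns to 10 after 3 steps, so 10 lies in a 3-cycle (2 5 10).
Since the cycle has length 3, p^6 acts on it the same as p^0 (6 mod 3 = 0).
So p^6(10) = 10.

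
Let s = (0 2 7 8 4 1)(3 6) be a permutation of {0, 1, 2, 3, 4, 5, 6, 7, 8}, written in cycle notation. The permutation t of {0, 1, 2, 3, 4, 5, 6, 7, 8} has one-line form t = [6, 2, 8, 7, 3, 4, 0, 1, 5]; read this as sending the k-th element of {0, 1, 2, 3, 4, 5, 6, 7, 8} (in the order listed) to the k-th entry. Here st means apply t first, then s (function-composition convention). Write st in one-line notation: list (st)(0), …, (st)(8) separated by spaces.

3 7 4 8 6 1 2 0 5

(st)(x) = s(t(x)). Computing each image: s(t(0)) = s(6) = 3, s(t(1)) = s(2) = 7, s(t(2)) = s(8) = 4, s(t(3)) = s(7) = 8, s(t(4)) = s(3) = 6, s(t(5)) = s(4) = 1, s(t(6)) = s(0) = 2, s(t(7)) = s(1) = 0, s(t(8)) = s(5) = 5.
Hence st = [3 7 4 8 6 1 2 0 5].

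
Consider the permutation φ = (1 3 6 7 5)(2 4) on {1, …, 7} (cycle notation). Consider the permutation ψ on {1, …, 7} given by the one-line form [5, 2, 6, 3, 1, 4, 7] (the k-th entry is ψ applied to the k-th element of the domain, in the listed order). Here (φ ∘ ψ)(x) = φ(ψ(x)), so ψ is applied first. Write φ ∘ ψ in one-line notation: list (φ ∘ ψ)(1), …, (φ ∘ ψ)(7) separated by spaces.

For each element, apply ψ then φ: 1 → 5 → 1; 2 → 2 → 4; 3 → 6 → 7; 4 → 3 → 6; 5 → 1 → 3; 6 → 4 → 2; 7 → 7 → 5.
So φ ∘ ψ in one-line form is 1 4 7 6 3 2 5.

1 4 7 6 3 2 5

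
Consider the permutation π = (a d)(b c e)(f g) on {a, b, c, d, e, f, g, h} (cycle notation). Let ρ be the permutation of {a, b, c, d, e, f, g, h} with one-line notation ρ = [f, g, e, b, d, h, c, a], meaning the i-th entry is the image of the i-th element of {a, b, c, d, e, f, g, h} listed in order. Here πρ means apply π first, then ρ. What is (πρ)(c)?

d

π(c) = e, then ρ(e) = d; composing gives (πρ)(c) = d.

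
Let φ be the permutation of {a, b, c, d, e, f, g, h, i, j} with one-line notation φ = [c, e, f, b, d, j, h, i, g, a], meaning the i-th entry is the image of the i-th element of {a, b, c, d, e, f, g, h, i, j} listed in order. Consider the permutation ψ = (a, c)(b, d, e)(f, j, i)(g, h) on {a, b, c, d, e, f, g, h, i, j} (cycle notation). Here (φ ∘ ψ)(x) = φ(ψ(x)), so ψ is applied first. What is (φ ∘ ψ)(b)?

First apply ψ: ψ(b) = d, then φ(d) = b. Thus (φ ∘ ψ)(b) = b.

b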